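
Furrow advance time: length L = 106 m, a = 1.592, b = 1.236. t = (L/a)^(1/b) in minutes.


t = (L/a)^(1/b)
t = (106/1.592)^(1/1.236)
t = 66.582915^(1/1.236)

29.8684 min


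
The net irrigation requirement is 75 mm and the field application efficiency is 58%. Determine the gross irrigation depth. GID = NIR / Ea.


Ea = 58% = 0.58
GID = NIR / Ea = 75 / 0.58 = 129.3103 mm

129.3103 mm


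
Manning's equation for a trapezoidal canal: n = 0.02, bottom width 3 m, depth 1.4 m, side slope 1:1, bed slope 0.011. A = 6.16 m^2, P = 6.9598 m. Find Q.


R = A/P = 6.16/6.9598 = 0.885083
Q = (1/0.02) * 6.16 * 0.885083^(2/3) * 0.011^0.5

29.7785 m^3/s


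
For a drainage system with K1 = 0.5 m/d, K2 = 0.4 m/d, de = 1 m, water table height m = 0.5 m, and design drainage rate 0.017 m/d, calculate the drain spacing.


S^2 = 8*K2*de*m/q + 4*K1*m^2/q
S^2 = 8*0.4*1*0.5/0.017 + 4*0.5*0.5^2/0.017
S = sqrt(123.5294)

11.1144 m


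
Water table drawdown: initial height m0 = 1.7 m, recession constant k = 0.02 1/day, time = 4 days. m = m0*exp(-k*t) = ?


m = m0 * exp(-k*t)
m = 1.7 * exp(-0.02 * 4)
m = 1.7 * exp(-0.0800)

1.5693 m


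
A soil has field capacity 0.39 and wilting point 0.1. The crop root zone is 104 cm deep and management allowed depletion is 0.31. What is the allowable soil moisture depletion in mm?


SMD = (FC - PWP) * d * MAD * 10
SMD = (0.39 - 0.1) * 104 * 0.31 * 10
SMD = 0.2900 * 104 * 0.31 * 10

93.4960 mm


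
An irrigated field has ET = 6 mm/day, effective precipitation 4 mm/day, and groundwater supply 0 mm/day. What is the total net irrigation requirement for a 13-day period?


Daily deficit = ET - Pe - GW = 6 - 4 - 0 = 2 mm/day
NIR = 2 * 13 = 26 mm

26.0000 mm


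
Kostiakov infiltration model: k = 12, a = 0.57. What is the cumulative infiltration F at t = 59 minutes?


F = k * t^a = 12 * 59^0.57
F = 12 * 10.218465

122.6216 mm


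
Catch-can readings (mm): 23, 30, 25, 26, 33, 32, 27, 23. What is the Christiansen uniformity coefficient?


mean = 27.375000 mm
MAD = 3.218750 mm
CU = (1 - 3.218750/27.375000)*100

88.2420 %


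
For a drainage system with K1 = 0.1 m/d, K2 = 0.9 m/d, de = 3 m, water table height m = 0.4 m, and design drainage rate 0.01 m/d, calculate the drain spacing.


S^2 = 8*K2*de*m/q + 4*K1*m^2/q
S^2 = 8*0.9*3*0.4/0.01 + 4*0.1*0.4^2/0.01
S = sqrt(870.4000)

29.5025 m


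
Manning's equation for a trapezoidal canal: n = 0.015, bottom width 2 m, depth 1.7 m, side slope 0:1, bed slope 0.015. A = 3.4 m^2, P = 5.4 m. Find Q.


R = A/P = 3.4/5.4 = 0.629630
Q = (1/0.015) * 3.4 * 0.629630^(2/3) * 0.015^0.5

20.3934 m^3/s


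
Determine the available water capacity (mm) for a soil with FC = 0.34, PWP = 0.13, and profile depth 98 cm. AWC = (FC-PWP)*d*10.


AWC = (FC - PWP) * d * 10
AWC = (0.34 - 0.13) * 98 * 10
AWC = 0.2100 * 98 * 10

205.8000 mm


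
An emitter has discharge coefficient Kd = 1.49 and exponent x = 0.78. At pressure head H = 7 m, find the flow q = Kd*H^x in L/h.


q = Kd * H^x = 1.49 * 7^0.78 = 1.49 * 4.562223

6.7977 L/h


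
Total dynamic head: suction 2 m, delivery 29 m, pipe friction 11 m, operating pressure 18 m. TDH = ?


TDH = Hs + Hd + hf + Hp = 2 + 29 + 11 + 18 = 60

60 m


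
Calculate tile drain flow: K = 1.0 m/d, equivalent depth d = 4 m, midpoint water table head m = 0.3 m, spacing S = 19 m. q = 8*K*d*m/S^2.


q = 8*K*d*m/S^2
q = 8*1.0*4*0.3/19^2
q = 9.6000 / 361

0.0266 m/d


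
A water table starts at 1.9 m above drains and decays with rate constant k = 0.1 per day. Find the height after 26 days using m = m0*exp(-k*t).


m = m0 * exp(-k*t)
m = 1.9 * exp(-0.1 * 26)
m = 1.9 * exp(-2.6000)

0.1411 m


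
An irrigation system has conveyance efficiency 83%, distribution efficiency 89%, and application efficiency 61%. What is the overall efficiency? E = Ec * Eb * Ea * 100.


Ec = 0.83, Eb = 0.89, Ea = 0.61
E = 0.83 * 0.89 * 0.61 * 100 = 45.0607%

45.0607 %


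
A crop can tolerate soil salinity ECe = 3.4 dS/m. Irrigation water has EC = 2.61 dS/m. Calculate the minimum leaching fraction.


LR = ECiw / (5*ECe - ECiw)
LR = 2.61 / (5*3.4 - 2.61)
LR = 2.61 / 14.3900

0.1814


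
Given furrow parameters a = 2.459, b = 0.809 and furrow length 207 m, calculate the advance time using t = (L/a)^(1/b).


t = (L/a)^(1/b)
t = (207/2.459)^(1/0.809)
t = 84.180561^(1/0.809)

239.7412 min


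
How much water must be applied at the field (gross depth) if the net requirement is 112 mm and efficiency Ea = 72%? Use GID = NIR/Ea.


Ea = 72% = 0.72
GID = NIR / Ea = 112 / 0.72 = 155.5556 mm

155.5556 mm


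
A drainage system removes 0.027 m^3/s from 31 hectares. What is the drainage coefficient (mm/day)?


DC = Q * 86400 / (A * 10000) * 1000
DC = 0.027 * 86400 / (31 * 10000) * 1000
DC = 2332800.0000 / 310000

7.5252 mm/day


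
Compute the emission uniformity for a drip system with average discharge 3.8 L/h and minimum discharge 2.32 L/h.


EU = (q_min/q_avg)*100 = (2.32/3.8)*100 = 61.0526%

61.0526 %


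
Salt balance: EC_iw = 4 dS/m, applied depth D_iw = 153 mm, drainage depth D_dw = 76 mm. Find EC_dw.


EC_dw = EC_iw * D_iw / D_dw
EC_dw = 4 * 153 / 76
EC_dw = 612 / 76

8.0526 dS/m


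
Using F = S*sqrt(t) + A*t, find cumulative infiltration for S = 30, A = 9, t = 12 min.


F = S*sqrt(t) + A*t
F = 30*sqrt(12) + 9*12
F = 30*3.464102 + 108

211.9231 mm


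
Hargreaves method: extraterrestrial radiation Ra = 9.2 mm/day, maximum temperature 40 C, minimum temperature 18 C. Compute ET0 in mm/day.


Tmean = (Tmax + Tmin)/2 = (40 + 18)/2 = 29.0
ET0 = 0.0023 * 9.2 * (29.0 + 17.8) * sqrt(40 - 18)
ET0 = 0.0023 * 9.2 * 46.8 * 4.690416

4.6449 mm/day


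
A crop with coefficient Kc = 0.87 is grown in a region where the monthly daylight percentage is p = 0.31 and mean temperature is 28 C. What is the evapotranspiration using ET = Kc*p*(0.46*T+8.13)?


ET = Kc * p * (0.46*T + 8.13)
ET = 0.87 * 0.31 * (0.46*28 + 8.13)
ET = 0.87 * 0.31 * 21.0100

5.6664 mm/day


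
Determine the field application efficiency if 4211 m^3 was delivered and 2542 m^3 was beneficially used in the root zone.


Ea = V_root / V_field * 100 = 2542 / 4211 * 100 = 60.3657%

60.3657 %


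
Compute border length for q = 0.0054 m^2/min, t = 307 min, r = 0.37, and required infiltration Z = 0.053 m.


L = q*t/((1+r)*Z)
L = 0.0054*307/((1+0.37)*0.053)
L = 1.6578/0.07261

22.8316 m


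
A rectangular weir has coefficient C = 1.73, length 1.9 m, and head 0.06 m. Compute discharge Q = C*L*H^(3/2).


Q = C * L * H^(3/2) = 1.73 * 1.9 * 0.06^1.5 = 1.73 * 1.9 * 0.014697

0.0483 m^3/s


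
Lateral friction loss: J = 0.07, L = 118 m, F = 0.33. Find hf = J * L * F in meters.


hf = J * L * F = 0.07 * 118 * 0.33 = 2.7258 m

2.7258 m


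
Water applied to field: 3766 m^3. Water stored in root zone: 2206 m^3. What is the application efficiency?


Ea = V_root / V_field * 100 = 2206 / 3766 * 100 = 58.5767%

58.5767 %


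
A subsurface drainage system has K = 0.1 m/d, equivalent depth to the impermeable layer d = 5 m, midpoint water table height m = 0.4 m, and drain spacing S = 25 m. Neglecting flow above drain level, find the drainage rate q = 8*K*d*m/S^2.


q = 8*K*d*m/S^2
q = 8*0.1*5*0.4/25^2
q = 1.6000 / 625

0.0026 m/d


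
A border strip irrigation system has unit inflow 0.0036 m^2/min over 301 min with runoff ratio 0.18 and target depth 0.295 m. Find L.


L = q*t/((1+r)*Z)
L = 0.0036*301/((1+0.18)*0.295)
L = 1.0836/0.3481

3.1129 m


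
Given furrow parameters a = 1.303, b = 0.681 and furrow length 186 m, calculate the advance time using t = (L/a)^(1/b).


t = (L/a)^(1/b)
t = (186/1.303)^(1/0.681)
t = 142.747506^(1/0.681)

1458.2448 min


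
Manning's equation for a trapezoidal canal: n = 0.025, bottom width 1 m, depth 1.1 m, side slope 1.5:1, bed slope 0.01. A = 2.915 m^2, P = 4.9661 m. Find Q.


R = A/P = 2.915/4.9661 = 0.586980
Q = (1/0.025) * 2.915 * 0.586980^(2/3) * 0.01^0.5

8.1742 m^3/s


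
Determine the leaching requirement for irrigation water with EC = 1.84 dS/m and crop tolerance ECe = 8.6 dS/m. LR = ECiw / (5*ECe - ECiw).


LR = ECiw / (5*ECe - ECiw)
LR = 1.84 / (5*8.6 - 1.84)
LR = 1.84 / 41.1600

0.0447


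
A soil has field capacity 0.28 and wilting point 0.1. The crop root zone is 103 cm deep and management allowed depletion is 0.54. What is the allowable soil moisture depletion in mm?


SMD = (FC - PWP) * d * MAD * 10
SMD = (0.28 - 0.1) * 103 * 0.54 * 10
SMD = 0.1800 * 103 * 0.54 * 10

100.1160 mm


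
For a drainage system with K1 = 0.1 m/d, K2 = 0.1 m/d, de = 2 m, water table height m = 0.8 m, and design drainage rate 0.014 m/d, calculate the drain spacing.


S^2 = 8*K2*de*m/q + 4*K1*m^2/q
S^2 = 8*0.1*2*0.8/0.014 + 4*0.1*0.8^2/0.014
S = sqrt(109.7143)

10.4745 m


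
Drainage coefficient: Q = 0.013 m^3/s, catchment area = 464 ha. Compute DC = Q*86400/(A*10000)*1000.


DC = Q * 86400 / (A * 10000) * 1000
DC = 0.013 * 86400 / (464 * 10000) * 1000
DC = 1123200.0000 / 4640000

0.2421 mm/day


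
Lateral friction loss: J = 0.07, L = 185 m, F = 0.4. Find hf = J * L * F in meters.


hf = J * L * F = 0.07 * 185 * 0.4 = 5.1800 m

5.1800 m


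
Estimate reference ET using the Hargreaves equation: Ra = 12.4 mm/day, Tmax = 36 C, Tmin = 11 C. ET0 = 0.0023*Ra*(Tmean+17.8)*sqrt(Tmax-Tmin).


Tmean = (Tmax + Tmin)/2 = (36 + 11)/2 = 23.5
ET0 = 0.0023 * 12.4 * (23.5 + 17.8) * sqrt(36 - 11)
ET0 = 0.0023 * 12.4 * 41.3 * 5.000000

5.8894 mm/day


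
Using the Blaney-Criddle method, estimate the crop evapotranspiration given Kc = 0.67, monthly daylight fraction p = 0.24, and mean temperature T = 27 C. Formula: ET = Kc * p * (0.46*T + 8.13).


ET = Kc * p * (0.46*T + 8.13)
ET = 0.67 * 0.24 * (0.46*27 + 8.13)
ET = 0.67 * 0.24 * 20.5500

3.3044 mm/day


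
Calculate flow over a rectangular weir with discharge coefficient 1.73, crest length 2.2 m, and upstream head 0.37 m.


Q = C * L * H^(3/2) = 1.73 * 2.2 * 0.37^1.5 = 1.73 * 2.2 * 0.225062

0.8566 m^3/s


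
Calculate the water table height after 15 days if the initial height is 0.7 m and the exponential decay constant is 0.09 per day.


m = m0 * exp(-k*t)
m = 0.7 * exp(-0.09 * 15)
m = 0.7 * exp(-1.3500)

0.1815 m


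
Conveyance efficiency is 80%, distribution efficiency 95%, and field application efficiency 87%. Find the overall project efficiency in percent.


Ec = 0.8, Eb = 0.95, Ea = 0.87
E = 0.8 * 0.95 * 0.87 * 100 = 66.1200%

66.1200 %


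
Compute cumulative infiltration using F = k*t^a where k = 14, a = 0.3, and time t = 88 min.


F = k * t^a = 14 * 88^0.3
F = 14 * 3.831288

53.6380 mm


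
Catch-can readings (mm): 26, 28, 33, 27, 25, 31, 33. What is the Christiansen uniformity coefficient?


mean = 29.000000 mm
MAD = 2.857143 mm
CU = (1 - 2.857143/29.000000)*100

90.1478 %


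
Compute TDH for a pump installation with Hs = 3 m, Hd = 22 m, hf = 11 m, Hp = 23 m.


TDH = Hs + Hd + hf + Hp = 3 + 22 + 11 + 23 = 59

59 m


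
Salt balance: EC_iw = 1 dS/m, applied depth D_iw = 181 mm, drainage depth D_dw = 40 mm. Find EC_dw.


EC_dw = EC_iw * D_iw / D_dw
EC_dw = 1 * 181 / 40
EC_dw = 181 / 40

4.5250 dS/m


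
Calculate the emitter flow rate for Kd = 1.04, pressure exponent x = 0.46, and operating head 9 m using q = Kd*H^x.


q = Kd * H^x = 1.04 * 9^0.46 = 1.04 * 2.747588

2.8575 L/h


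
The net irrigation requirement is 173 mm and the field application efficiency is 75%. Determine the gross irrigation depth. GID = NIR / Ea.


Ea = 75% = 0.75
GID = NIR / Ea = 173 / 0.75 = 230.6667 mm

230.6667 mm


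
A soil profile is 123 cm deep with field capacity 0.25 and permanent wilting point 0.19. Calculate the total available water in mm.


AWC = (FC - PWP) * d * 10
AWC = (0.25 - 0.19) * 123 * 10
AWC = 0.0600 * 123 * 10

73.8000 mm


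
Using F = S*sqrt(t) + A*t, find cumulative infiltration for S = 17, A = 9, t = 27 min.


F = S*sqrt(t) + A*t
F = 17*sqrt(27) + 9*27
F = 17*5.196152 + 243

331.3346 mm


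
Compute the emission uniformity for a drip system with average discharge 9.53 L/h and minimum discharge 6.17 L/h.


EU = (q_min/q_avg)*100 = (6.17/9.53)*100 = 64.7429%

64.7429 %


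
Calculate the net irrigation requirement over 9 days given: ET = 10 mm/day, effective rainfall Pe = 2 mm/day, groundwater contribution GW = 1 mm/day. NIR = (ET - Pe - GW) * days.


Daily deficit = ET - Pe - GW = 10 - 2 - 1 = 7 mm/day
NIR = 7 * 9 = 63 mm

63.0000 mm


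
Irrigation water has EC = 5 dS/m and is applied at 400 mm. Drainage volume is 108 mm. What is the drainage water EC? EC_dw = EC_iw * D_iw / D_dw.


EC_dw = EC_iw * D_iw / D_dw
EC_dw = 5 * 400 / 108
EC_dw = 2000 / 108

18.5185 dS/m


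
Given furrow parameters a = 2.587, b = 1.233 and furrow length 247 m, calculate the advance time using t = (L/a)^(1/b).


t = (L/a)^(1/b)
t = (247/2.587)^(1/1.233)
t = 95.477387^(1/1.233)

40.3421 min


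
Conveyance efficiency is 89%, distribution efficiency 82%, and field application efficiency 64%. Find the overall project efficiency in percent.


Ec = 0.89, Eb = 0.82, Ea = 0.64
E = 0.89 * 0.82 * 0.64 * 100 = 46.7072%

46.7072 %


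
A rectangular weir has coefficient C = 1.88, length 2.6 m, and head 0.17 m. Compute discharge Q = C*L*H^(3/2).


Q = C * L * H^(3/2) = 1.88 * 2.6 * 0.17^1.5 = 1.88 * 2.6 * 0.070093

0.3426 m^3/s


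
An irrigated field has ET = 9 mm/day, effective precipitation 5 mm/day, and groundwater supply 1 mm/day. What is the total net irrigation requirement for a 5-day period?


Daily deficit = ET - Pe - GW = 9 - 5 - 1 = 3 mm/day
NIR = 3 * 5 = 15 mm

15.0000 mm


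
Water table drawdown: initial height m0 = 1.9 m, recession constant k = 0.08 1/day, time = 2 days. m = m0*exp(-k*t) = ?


m = m0 * exp(-k*t)
m = 1.9 * exp(-0.08 * 2)
m = 1.9 * exp(-0.1600)

1.6191 m


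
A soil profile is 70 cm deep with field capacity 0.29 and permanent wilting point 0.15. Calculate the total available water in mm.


AWC = (FC - PWP) * d * 10
AWC = (0.29 - 0.15) * 70 * 10
AWC = 0.1400 * 70 * 10

98.0000 mm


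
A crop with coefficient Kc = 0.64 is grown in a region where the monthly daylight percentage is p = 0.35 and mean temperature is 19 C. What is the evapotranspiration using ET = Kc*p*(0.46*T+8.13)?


ET = Kc * p * (0.46*T + 8.13)
ET = 0.64 * 0.35 * (0.46*19 + 8.13)
ET = 0.64 * 0.35 * 16.8700

3.7789 mm/day


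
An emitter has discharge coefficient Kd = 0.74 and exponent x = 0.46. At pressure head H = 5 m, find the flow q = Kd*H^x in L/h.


q = Kd * H^x = 0.74 * 5^0.46 = 0.74 * 2.096651

1.5515 L/h


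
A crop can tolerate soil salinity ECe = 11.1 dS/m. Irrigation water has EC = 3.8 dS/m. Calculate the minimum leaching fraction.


LR = ECiw / (5*ECe - ECiw)
LR = 3.8 / (5*11.1 - 3.8)
LR = 3.8 / 51.7000

0.0735


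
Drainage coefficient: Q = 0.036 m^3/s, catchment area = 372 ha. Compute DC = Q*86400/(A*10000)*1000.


DC = Q * 86400 / (A * 10000) * 1000
DC = 0.036 * 86400 / (372 * 10000) * 1000
DC = 3110400.0000 / 3720000

0.8361 mm/day


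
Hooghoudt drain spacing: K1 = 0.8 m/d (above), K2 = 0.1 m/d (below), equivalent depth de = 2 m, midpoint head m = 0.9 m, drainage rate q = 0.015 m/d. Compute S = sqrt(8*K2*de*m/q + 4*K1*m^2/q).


S^2 = 8*K2*de*m/q + 4*K1*m^2/q
S^2 = 8*0.1*2*0.9/0.015 + 4*0.8*0.9^2/0.015
S = sqrt(268.8000)

16.3951 m


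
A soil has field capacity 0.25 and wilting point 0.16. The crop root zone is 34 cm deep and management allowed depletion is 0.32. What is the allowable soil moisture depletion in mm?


SMD = (FC - PWP) * d * MAD * 10
SMD = (0.25 - 0.16) * 34 * 0.32 * 10
SMD = 0.0900 * 34 * 0.32 * 10

9.7920 mm


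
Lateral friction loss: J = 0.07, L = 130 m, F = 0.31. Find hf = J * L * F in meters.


hf = J * L * F = 0.07 * 130 * 0.31 = 2.8210 m

2.8210 m


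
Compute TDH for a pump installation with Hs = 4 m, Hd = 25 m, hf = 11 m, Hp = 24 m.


TDH = Hs + Hd + hf + Hp = 4 + 25 + 11 + 24 = 64

64 m


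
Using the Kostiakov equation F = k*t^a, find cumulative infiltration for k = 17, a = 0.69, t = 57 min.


F = k * t^a = 17 * 57^0.69
F = 17 * 16.276224

276.6958 mm


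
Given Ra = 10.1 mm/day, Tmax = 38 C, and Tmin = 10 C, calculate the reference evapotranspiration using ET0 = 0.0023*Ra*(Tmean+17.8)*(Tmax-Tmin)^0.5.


Tmean = (Tmax + Tmin)/2 = (38 + 10)/2 = 24.0
ET0 = 0.0023 * 10.1 * (24.0 + 17.8) * sqrt(38 - 10)
ET0 = 0.0023 * 10.1 * 41.8 * 5.291503

5.1381 mm/day


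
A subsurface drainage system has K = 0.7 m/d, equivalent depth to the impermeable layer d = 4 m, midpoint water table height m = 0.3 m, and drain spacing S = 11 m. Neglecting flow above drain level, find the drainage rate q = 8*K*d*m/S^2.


q = 8*K*d*m/S^2
q = 8*0.7*4*0.3/11^2
q = 6.7200 / 121

0.0555 m/d


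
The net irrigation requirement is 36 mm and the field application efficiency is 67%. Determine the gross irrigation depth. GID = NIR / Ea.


Ea = 67% = 0.67
GID = NIR / Ea = 36 / 0.67 = 53.7313 mm

53.7313 mm


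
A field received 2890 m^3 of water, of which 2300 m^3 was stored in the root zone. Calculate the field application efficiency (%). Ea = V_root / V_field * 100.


Ea = V_root / V_field * 100 = 2300 / 2890 * 100 = 79.5848%

79.5848 %


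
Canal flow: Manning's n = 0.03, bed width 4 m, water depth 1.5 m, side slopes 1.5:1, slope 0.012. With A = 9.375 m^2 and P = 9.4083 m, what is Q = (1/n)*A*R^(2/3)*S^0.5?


R = A/P = 9.375/9.4083 = 0.996461
Q = (1/0.03) * 9.375 * 0.996461^(2/3) * 0.012^0.5

34.1518 m^3/s


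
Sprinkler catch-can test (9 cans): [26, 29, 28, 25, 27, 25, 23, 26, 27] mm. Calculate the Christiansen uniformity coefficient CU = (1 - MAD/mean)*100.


mean = 26.222222 mm
MAD = 1.358025 mm
CU = (1 - 1.358025/26.222222)*100

94.8211 %


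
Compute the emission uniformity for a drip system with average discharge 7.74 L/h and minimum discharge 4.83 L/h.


EU = (q_min/q_avg)*100 = (4.83/7.74)*100 = 62.4031%

62.4031 %


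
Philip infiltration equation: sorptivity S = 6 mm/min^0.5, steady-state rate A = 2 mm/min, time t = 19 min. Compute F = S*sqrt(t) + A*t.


F = S*sqrt(t) + A*t
F = 6*sqrt(19) + 2*19
F = 6*4.358899 + 38

64.1534 mm


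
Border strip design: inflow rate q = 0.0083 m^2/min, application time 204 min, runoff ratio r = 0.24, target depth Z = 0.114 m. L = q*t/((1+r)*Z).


L = q*t/((1+r)*Z)
L = 0.0083*204/((1+0.24)*0.114)
L = 1.6932/0.14136

11.9779 m


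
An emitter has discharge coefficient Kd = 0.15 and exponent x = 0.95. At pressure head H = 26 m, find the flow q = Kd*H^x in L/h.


q = Kd * H^x = 0.15 * 26^0.95 = 0.15 * 22.091473

3.3137 L/h


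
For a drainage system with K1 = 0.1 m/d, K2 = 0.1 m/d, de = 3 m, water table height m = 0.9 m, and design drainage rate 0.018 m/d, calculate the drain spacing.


S^2 = 8*K2*de*m/q + 4*K1*m^2/q
S^2 = 8*0.1*3*0.9/0.018 + 4*0.1*0.9^2/0.018
S = sqrt(138.0000)

11.7473 m


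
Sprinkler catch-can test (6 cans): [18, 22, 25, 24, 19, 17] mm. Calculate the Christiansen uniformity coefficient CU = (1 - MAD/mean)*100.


mean = 20.833333 mm
MAD = 2.833333 mm
CU = (1 - 2.833333/20.833333)*100

86.4000 %


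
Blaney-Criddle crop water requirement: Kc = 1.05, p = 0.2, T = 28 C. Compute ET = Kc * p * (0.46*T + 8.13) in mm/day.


ET = Kc * p * (0.46*T + 8.13)
ET = 1.05 * 0.2 * (0.46*28 + 8.13)
ET = 1.05 * 0.2 * 21.0100

4.4121 mm/day


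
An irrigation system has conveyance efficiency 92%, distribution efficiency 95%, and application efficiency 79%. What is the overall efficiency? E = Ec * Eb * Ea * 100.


Ec = 0.92, Eb = 0.95, Ea = 0.79
E = 0.92 * 0.95 * 0.79 * 100 = 69.0460%

69.0460 %


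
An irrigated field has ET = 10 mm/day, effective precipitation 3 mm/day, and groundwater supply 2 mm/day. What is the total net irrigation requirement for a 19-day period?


Daily deficit = ET - Pe - GW = 10 - 3 - 2 = 5 mm/day
NIR = 5 * 19 = 95 mm

95.0000 mm


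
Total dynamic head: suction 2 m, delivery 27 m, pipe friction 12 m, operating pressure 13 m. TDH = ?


TDH = Hs + Hd + hf + Hp = 2 + 27 + 12 + 13 = 54

54 m


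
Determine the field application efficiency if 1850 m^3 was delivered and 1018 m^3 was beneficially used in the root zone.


Ea = V_root / V_field * 100 = 1018 / 1850 * 100 = 55.0270%

55.0270 %


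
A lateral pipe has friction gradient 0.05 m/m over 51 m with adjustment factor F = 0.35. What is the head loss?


hf = J * L * F = 0.05 * 51 * 0.35 = 0.8925 m

0.8925 m


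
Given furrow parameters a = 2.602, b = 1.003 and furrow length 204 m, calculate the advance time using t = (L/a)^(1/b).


t = (L/a)^(1/b)
t = (204/2.602)^(1/1.003)
t = 78.401230^(1/1.003)

77.3850 min


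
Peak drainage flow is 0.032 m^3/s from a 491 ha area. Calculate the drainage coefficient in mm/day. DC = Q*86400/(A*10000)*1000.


DC = Q * 86400 / (A * 10000) * 1000
DC = 0.032 * 86400 / (491 * 10000) * 1000
DC = 2764800.0000 / 4910000

0.5631 mm/day


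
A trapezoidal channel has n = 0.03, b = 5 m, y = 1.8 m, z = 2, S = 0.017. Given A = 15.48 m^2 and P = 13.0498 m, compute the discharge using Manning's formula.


R = A/P = 15.48/13.0498 = 1.186225
Q = (1/0.03) * 15.48 * 1.186225^(2/3) * 0.017^0.5

75.3909 m^3/s


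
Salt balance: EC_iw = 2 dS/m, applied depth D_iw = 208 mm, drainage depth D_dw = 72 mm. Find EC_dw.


EC_dw = EC_iw * D_iw / D_dw
EC_dw = 2 * 208 / 72
EC_dw = 416 / 72

5.7778 dS/m


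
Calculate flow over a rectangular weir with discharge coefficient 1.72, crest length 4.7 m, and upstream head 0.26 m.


Q = C * L * H^(3/2) = 1.72 * 4.7 * 0.26^1.5 = 1.72 * 4.7 * 0.132575

1.0717 m^3/s


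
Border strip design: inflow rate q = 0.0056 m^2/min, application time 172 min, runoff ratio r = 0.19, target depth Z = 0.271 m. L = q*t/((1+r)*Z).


L = q*t/((1+r)*Z)
L = 0.0056*172/((1+0.19)*0.271)
L = 0.9632/0.32249

2.9868 m


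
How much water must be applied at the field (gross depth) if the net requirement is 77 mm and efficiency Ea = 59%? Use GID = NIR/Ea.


Ea = 59% = 0.59
GID = NIR / Ea = 77 / 0.59 = 130.5085 mm

130.5085 mm


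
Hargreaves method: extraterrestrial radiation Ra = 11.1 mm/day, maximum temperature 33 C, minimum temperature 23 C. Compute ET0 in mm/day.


Tmean = (Tmax + Tmin)/2 = (33 + 23)/2 = 28.0
ET0 = 0.0023 * 11.1 * (28.0 + 17.8) * sqrt(33 - 23)
ET0 = 0.0023 * 11.1 * 45.8 * 3.162278

3.6976 mm/day


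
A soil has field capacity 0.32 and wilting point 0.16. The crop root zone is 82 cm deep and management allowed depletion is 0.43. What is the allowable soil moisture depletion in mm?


SMD = (FC - PWP) * d * MAD * 10
SMD = (0.32 - 0.16) * 82 * 0.43 * 10
SMD = 0.1600 * 82 * 0.43 * 10

56.4160 mm


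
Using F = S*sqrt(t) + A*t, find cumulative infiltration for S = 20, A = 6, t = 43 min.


F = S*sqrt(t) + A*t
F = 20*sqrt(43) + 6*43
F = 20*6.557439 + 258

389.1488 mm


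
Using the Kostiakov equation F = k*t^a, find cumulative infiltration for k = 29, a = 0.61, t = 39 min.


F = k * t^a = 29 * 39^0.61
F = 29 * 9.344357

270.9864 mm


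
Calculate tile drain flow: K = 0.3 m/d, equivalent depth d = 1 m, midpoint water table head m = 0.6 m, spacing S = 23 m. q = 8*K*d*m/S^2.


q = 8*K*d*m/S^2
q = 8*0.3*1*0.6/23^2
q = 1.4400 / 529

0.0027 m/d


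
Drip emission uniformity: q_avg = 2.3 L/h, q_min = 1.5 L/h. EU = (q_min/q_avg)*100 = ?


EU = (q_min/q_avg)*100 = (1.5/2.3)*100 = 65.2174%

65.2174 %


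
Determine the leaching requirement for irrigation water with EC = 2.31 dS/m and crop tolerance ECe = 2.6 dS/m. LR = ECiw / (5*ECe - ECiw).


LR = ECiw / (5*ECe - ECiw)
LR = 2.31 / (5*2.6 - 2.31)
LR = 2.31 / 10.6900

0.2161


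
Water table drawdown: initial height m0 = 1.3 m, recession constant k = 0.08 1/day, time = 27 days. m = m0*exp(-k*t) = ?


m = m0 * exp(-k*t)
m = 1.3 * exp(-0.08 * 27)
m = 1.3 * exp(-2.1600)

0.1499 m


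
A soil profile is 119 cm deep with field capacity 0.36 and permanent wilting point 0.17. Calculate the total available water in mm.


AWC = (FC - PWP) * d * 10
AWC = (0.36 - 0.17) * 119 * 10
AWC = 0.1900 * 119 * 10

226.1000 mm


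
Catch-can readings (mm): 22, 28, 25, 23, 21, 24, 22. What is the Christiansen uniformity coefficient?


mean = 23.571429 mm
MAD = 1.795918 mm
CU = (1 - 1.795918/23.571429)*100

92.3810 %


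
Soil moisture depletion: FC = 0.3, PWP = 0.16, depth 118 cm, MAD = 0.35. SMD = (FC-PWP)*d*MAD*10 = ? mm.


SMD = (FC - PWP) * d * MAD * 10
SMD = (0.3 - 0.16) * 118 * 0.35 * 10
SMD = 0.1400 * 118 * 0.35 * 10

57.8200 mm


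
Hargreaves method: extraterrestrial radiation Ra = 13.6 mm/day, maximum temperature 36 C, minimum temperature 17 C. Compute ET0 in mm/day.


Tmean = (Tmax + Tmin)/2 = (36 + 17)/2 = 26.5
ET0 = 0.0023 * 13.6 * (26.5 + 17.8) * sqrt(36 - 17)
ET0 = 0.0023 * 13.6 * 44.3 * 4.358899

6.0401 mm/day


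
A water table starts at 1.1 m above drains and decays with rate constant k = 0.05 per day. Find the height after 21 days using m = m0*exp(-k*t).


m = m0 * exp(-k*t)
m = 1.1 * exp(-0.05 * 21)
m = 1.1 * exp(-1.0500)

0.3849 m


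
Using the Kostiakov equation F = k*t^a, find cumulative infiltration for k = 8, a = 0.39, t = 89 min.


F = k * t^a = 8 * 89^0.39
F = 8 * 5.757873

46.0630 mm


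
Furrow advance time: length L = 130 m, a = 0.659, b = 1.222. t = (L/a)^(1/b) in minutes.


t = (L/a)^(1/b)
t = (130/0.659)^(1/1.222)
t = 197.268589^(1/1.222)

75.5294 min


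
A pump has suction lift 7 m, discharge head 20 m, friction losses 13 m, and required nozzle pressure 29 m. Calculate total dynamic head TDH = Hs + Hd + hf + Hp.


TDH = Hs + Hd + hf + Hp = 7 + 20 + 13 + 29 = 69

69 m


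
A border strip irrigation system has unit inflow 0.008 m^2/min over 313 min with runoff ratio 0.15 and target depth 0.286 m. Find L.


L = q*t/((1+r)*Z)
L = 0.008*313/((1+0.15)*0.286)
L = 2.504/0.3289

7.6133 m


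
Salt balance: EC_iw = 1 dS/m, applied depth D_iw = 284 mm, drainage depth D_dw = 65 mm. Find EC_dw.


EC_dw = EC_iw * D_iw / D_dw
EC_dw = 1 * 284 / 65
EC_dw = 284 / 65

4.3692 dS/m


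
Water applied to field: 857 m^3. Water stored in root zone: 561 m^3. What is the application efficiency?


Ea = V_root / V_field * 100 = 561 / 857 * 100 = 65.4609%

65.4609 %


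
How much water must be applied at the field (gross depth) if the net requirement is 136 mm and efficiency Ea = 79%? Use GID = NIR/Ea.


Ea = 79% = 0.79
GID = NIR / Ea = 136 / 0.79 = 172.1519 mm

172.1519 mm


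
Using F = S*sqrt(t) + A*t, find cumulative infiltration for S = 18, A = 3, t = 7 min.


F = S*sqrt(t) + A*t
F = 18*sqrt(7) + 3*7
F = 18*2.645751 + 21

68.6235 mm


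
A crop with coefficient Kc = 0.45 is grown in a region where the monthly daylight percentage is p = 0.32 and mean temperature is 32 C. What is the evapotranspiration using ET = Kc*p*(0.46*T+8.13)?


ET = Kc * p * (0.46*T + 8.13)
ET = 0.45 * 0.32 * (0.46*32 + 8.13)
ET = 0.45 * 0.32 * 22.8500

3.2904 mm/day


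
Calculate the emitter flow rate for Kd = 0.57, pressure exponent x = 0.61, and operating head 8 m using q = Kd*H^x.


q = Kd * H^x = 0.57 * 8^0.61 = 0.57 * 3.555371

2.0266 L/h


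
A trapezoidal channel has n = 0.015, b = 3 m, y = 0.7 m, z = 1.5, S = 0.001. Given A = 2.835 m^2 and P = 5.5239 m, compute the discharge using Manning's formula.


R = A/P = 2.835/5.5239 = 0.513224
Q = (1/0.015) * 2.835 * 0.513224^(2/3) * 0.001^0.5

3.8312 m^3/s


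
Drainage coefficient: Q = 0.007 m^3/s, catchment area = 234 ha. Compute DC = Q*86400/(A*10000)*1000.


DC = Q * 86400 / (A * 10000) * 1000
DC = 0.007 * 86400 / (234 * 10000) * 1000
DC = 604800.0000 / 2340000

0.2585 mm/day


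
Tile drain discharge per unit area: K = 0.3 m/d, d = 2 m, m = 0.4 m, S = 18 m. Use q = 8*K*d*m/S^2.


q = 8*K*d*m/S^2
q = 8*0.3*2*0.4/18^2
q = 1.9200 / 324

0.0059 m/d


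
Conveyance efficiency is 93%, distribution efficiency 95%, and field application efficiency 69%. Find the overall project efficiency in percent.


Ec = 0.93, Eb = 0.95, Ea = 0.69
E = 0.93 * 0.95 * 0.69 * 100 = 60.9615%

60.9615 %


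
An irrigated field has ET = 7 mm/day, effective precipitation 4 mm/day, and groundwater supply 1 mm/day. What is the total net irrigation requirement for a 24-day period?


Daily deficit = ET - Pe - GW = 7 - 4 - 1 = 2 mm/day
NIR = 2 * 24 = 48 mm

48.0000 mm


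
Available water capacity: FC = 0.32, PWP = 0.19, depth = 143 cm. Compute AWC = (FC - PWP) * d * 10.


AWC = (FC - PWP) * d * 10
AWC = (0.32 - 0.19) * 143 * 10
AWC = 0.1300 * 143 * 10

185.9000 mm


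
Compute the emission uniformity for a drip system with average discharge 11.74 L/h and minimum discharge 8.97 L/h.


EU = (q_min/q_avg)*100 = (8.97/11.74)*100 = 76.4055%

76.4055 %


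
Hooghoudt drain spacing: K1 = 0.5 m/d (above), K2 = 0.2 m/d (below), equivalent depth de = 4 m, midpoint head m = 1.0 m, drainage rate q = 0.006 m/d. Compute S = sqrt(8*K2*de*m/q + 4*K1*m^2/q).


S^2 = 8*K2*de*m/q + 4*K1*m^2/q
S^2 = 8*0.2*4*1.0/0.006 + 4*0.5*1.0^2/0.006
S = sqrt(1400.0000)

37.4166 m


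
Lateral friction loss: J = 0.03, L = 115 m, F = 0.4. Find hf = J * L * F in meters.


hf = J * L * F = 0.03 * 115 * 0.4 = 1.3800 m

1.3800 m


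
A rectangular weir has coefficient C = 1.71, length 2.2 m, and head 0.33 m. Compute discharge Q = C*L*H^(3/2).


Q = C * L * H^(3/2) = 1.71 * 2.2 * 0.33^1.5 = 1.71 * 2.2 * 0.189571

0.7132 m^3/s


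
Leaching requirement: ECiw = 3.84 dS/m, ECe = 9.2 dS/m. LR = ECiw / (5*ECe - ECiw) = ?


LR = ECiw / (5*ECe - ECiw)
LR = 3.84 / (5*9.2 - 3.84)
LR = 3.84 / 42.1600

0.0911


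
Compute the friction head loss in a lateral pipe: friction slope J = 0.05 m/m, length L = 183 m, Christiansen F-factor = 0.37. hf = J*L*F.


hf = J * L * F = 0.05 * 183 * 0.37 = 3.3855 m

3.3855 m


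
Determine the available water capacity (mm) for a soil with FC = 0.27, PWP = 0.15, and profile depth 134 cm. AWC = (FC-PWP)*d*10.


AWC = (FC - PWP) * d * 10
AWC = (0.27 - 0.15) * 134 * 10
AWC = 0.1200 * 134 * 10

160.8000 mm


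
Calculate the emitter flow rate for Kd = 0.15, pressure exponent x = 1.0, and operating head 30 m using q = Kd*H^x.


q = Kd * H^x = 0.15 * 30^1.0 = 0.15 * 30.000000

4.5000 L/h


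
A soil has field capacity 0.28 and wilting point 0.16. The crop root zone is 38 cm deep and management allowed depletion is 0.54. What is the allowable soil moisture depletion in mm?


SMD = (FC - PWP) * d * MAD * 10
SMD = (0.28 - 0.16) * 38 * 0.54 * 10
SMD = 0.1200 * 38 * 0.54 * 10

24.6240 mm


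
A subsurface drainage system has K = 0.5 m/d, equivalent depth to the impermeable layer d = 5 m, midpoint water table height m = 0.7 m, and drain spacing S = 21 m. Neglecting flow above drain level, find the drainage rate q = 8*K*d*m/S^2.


q = 8*K*d*m/S^2
q = 8*0.5*5*0.7/21^2
q = 14.0000 / 441

0.0317 m/d


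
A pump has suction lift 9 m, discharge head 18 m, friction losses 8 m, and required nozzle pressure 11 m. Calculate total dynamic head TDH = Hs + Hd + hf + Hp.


TDH = Hs + Hd + hf + Hp = 9 + 18 + 8 + 11 = 46

46 m


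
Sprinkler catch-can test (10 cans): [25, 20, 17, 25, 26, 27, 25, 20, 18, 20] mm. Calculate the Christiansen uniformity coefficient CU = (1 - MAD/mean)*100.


mean = 22.300000 mm
MAD = 3.300000 mm
CU = (1 - 3.300000/22.300000)*100

85.2018 %


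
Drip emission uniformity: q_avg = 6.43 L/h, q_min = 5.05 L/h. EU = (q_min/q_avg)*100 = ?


EU = (q_min/q_avg)*100 = (5.05/6.43)*100 = 78.5381%

78.5381 %


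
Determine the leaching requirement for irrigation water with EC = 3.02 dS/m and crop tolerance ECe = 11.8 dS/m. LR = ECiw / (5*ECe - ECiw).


LR = ECiw / (5*ECe - ECiw)
LR = 3.02 / (5*11.8 - 3.02)
LR = 3.02 / 55.9800

0.0539


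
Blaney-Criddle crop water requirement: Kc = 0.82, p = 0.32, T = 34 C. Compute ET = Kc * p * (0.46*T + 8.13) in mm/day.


ET = Kc * p * (0.46*T + 8.13)
ET = 0.82 * 0.32 * (0.46*34 + 8.13)
ET = 0.82 * 0.32 * 23.7700

6.2372 mm/day


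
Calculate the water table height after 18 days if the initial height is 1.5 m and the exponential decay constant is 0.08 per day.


m = m0 * exp(-k*t)
m = 1.5 * exp(-0.08 * 18)
m = 1.5 * exp(-1.4400)

0.3554 m


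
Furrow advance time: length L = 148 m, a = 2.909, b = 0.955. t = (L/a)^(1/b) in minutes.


t = (L/a)^(1/b)
t = (148/2.909)^(1/0.955)
t = 50.876590^(1/0.955)

61.2251 min


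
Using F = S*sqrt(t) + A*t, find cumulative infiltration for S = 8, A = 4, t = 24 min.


F = S*sqrt(t) + A*t
F = 8*sqrt(24) + 4*24
F = 8*4.898979 + 96

135.1918 mm


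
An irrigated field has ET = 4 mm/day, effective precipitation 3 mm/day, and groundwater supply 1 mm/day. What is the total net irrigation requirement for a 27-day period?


Daily deficit = ET - Pe - GW = 4 - 3 - 1 = 0 mm/day
NIR = 0 * 27 = 0 mm

0 mm


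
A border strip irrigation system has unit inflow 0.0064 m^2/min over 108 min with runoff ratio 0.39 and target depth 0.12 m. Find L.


L = q*t/((1+r)*Z)
L = 0.0064*108/((1+0.39)*0.12)
L = 0.6912/0.1668

4.1439 m


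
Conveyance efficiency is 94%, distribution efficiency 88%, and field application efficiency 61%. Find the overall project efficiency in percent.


Ec = 0.94, Eb = 0.88, Ea = 0.61
E = 0.94 * 0.88 * 0.61 * 100 = 50.4592%

50.4592 %


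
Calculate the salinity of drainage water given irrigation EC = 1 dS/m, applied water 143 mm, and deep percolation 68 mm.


EC_dw = EC_iw * D_iw / D_dw
EC_dw = 1 * 143 / 68
EC_dw = 143 / 68

2.1029 dS/m


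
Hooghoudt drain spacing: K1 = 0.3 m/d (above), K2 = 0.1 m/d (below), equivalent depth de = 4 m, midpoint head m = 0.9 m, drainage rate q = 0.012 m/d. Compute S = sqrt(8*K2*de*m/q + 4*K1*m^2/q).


S^2 = 8*K2*de*m/q + 4*K1*m^2/q
S^2 = 8*0.1*4*0.9/0.012 + 4*0.3*0.9^2/0.012
S = sqrt(321.0000)

17.9165 m


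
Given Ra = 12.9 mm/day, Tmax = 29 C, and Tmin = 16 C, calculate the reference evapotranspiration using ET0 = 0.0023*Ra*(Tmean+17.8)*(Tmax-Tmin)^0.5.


Tmean = (Tmax + Tmin)/2 = (29 + 16)/2 = 22.5
ET0 = 0.0023 * 12.9 * (22.5 + 17.8) * sqrt(29 - 16)
ET0 = 0.0023 * 12.9 * 40.3 * 3.605551

4.3112 mm/day


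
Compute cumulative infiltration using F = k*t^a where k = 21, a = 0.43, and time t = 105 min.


F = k * t^a = 21 * 105^0.43
F = 21 * 7.397950

155.3569 mm


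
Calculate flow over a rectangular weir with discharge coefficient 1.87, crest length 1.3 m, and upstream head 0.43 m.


Q = C * L * H^(3/2) = 1.87 * 1.3 * 0.43^1.5 = 1.87 * 1.3 * 0.281970

0.6855 m^3/s


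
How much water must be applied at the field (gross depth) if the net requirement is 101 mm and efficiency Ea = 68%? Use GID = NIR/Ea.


Ea = 68% = 0.68
GID = NIR / Ea = 101 / 0.68 = 148.5294 mm

148.5294 mm


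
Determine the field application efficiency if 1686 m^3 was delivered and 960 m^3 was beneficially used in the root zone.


Ea = V_root / V_field * 100 = 960 / 1686 * 100 = 56.9395%

56.9395 %


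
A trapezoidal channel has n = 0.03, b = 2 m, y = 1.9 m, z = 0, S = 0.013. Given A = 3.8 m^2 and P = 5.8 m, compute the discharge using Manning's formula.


R = A/P = 3.8/5.8 = 0.655172
Q = (1/0.03) * 3.8 * 0.655172^(2/3) * 0.013^0.5

10.8944 m^3/s


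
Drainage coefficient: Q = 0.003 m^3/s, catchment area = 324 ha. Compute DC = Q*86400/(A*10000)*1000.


DC = Q * 86400 / (A * 10000) * 1000
DC = 0.003 * 86400 / (324 * 10000) * 1000
DC = 259200.0000 / 3240000

0.0800 mm/day


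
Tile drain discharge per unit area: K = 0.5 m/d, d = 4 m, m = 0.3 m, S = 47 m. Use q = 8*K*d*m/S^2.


q = 8*K*d*m/S^2
q = 8*0.5*4*0.3/47^2
q = 4.8000 / 2209

0.0022 m/d


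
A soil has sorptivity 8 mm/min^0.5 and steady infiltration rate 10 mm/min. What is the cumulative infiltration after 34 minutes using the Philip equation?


F = S*sqrt(t) + A*t
F = 8*sqrt(34) + 10*34
F = 8*5.830952 + 340

386.6476 mm


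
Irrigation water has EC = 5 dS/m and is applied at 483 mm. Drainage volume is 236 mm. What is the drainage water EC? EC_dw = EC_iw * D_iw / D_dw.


EC_dw = EC_iw * D_iw / D_dw
EC_dw = 5 * 483 / 236
EC_dw = 2415 / 236

10.2331 dS/m


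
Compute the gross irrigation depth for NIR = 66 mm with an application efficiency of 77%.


Ea = 77% = 0.77
GID = NIR / Ea = 66 / 0.77 = 85.7143 mm

85.7143 mm


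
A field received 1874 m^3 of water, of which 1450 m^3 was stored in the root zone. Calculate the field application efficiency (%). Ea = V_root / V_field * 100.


Ea = V_root / V_field * 100 = 1450 / 1874 * 100 = 77.3746%

77.3746 %


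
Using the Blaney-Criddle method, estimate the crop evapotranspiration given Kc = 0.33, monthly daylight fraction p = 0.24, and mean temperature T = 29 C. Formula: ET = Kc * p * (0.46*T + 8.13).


ET = Kc * p * (0.46*T + 8.13)
ET = 0.33 * 0.24 * (0.46*29 + 8.13)
ET = 0.33 * 0.24 * 21.4700

1.7004 mm/day


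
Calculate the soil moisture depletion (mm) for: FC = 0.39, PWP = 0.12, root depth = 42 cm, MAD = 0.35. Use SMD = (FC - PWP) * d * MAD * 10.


SMD = (FC - PWP) * d * MAD * 10
SMD = (0.39 - 0.12) * 42 * 0.35 * 10
SMD = 0.2700 * 42 * 0.35 * 10

39.6900 mm


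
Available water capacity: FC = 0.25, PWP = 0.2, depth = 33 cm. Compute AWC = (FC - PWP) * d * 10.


AWC = (FC - PWP) * d * 10
AWC = (0.25 - 0.2) * 33 * 10
AWC = 0.0500 * 33 * 10

16.5000 mm


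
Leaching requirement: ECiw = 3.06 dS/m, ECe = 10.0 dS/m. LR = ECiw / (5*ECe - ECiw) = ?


LR = ECiw / (5*ECe - ECiw)
LR = 3.06 / (5*10.0 - 3.06)
LR = 3.06 / 46.9400

0.0652


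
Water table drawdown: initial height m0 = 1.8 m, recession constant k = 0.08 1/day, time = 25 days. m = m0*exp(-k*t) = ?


m = m0 * exp(-k*t)
m = 1.8 * exp(-0.08 * 25)
m = 1.8 * exp(-2.0000)

0.2436 m


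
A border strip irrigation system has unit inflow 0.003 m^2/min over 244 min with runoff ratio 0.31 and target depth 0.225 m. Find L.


L = q*t/((1+r)*Z)
L = 0.003*244/((1+0.31)*0.225)
L = 0.732/0.29475

2.4835 m


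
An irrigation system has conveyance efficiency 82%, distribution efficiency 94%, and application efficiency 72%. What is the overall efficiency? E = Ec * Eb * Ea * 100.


Ec = 0.82, Eb = 0.94, Ea = 0.72
E = 0.82 * 0.94 * 0.72 * 100 = 55.4976%

55.4976 %


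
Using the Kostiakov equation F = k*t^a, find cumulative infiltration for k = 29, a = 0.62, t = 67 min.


F = k * t^a = 29 * 67^0.62
F = 29 * 13.557087

393.1555 mm


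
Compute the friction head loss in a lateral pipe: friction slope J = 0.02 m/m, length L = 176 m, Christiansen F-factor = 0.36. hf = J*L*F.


hf = J * L * F = 0.02 * 176 * 0.36 = 1.2672 m

1.2672 m


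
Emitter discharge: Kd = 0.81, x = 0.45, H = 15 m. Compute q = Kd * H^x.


q = Kd * H^x = 0.81 * 15^0.45 = 0.81 * 3.382525

2.7398 L/h


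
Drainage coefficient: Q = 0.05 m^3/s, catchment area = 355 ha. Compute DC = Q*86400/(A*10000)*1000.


DC = Q * 86400 / (A * 10000) * 1000
DC = 0.05 * 86400 / (355 * 10000) * 1000
DC = 4320000.0000 / 3550000

1.2169 mm/day


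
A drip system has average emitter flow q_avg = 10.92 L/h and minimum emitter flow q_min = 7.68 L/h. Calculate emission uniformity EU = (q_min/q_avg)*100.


EU = (q_min/q_avg)*100 = (7.68/10.92)*100 = 70.3297%

70.3297 %


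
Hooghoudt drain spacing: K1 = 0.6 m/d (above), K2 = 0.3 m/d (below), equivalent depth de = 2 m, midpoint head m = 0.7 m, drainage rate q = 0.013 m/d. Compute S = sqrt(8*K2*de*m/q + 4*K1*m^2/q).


S^2 = 8*K2*de*m/q + 4*K1*m^2/q
S^2 = 8*0.3*2*0.7/0.013 + 4*0.6*0.7^2/0.013
S = sqrt(348.9231)

18.6795 m


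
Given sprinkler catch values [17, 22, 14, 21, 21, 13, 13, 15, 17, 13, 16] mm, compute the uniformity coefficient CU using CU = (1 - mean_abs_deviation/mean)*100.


mean = 16.545455 mm
MAD = 2.776860 mm
CU = (1 - 2.776860/16.545455)*100

83.2168 %
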